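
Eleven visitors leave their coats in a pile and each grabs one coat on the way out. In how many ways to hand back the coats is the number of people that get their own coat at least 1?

# with exactly i fixed is C(11,i)·!(11-i); sum over i=1..11:
  i=1: C(11,1)·!10 = 11·1334961 = 14684571
  i=2: C(11,2)·!9 = 55·133496 = 7342280
  i=3: C(11,3)·!8 = 165·14833 = 2447445
  i=4: C(11,4)·!7 = 330·1854 = 611820
  i=5: C(11,5)·!6 = 462·265 = 122430
  i=6: C(11,6)·!5 = 462·44 = 20328
  i=7: C(11,7)·!4 = 330·9 = 2970
  i=8: C(11,8)·!3 = 165·2 = 330
  i=9: C(11,9)·!2 = 55·1 = 55
  i=10: C(11,10)·!1 = 11·0 = 0
  i=11: C(11,11)·!0 = 1·1 = 1
Total = 25232230.

25232230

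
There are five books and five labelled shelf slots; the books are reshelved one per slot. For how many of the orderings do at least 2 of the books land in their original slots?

31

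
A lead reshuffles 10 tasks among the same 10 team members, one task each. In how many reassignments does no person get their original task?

Recurrence: !10 = 9·(!9 + !8).
!10 = 9·(133496 + 14833) = 9·148329 = 1334961

1334961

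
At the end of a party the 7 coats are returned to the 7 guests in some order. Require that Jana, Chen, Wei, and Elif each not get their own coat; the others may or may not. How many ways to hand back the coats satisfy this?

Let A_j be the event that the j-th constrained one is fixed. By inclusion-exclusion over the 4 events:
Σ_{j=0}^{4} (-1)^j C(4,j)(7-j)!
= C(4,0)·7! - C(4,1)·6! + C(4,2)·5! - C(4,3)·4! + C(4,4)·3!
= 5040 - 2880 + 720 - 96 + 6
= 2790

2790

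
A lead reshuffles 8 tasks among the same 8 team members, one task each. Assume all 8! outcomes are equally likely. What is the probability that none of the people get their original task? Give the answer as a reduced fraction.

Favorable outcomes: !8 = 14833.
Total outcomes: 8! = 40320.
Probability = 14833/40320 = 2119/5760.

2119/5760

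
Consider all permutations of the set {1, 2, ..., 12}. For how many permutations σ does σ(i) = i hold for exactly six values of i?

244860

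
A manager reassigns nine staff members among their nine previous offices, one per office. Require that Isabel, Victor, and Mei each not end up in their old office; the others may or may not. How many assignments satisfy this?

Let A_j be the event that the j-th constrained one is fixed. By inclusion-exclusion over the 3 events:
Σ_{j=0}^{3} (-1)^j C(3,j)(9-j)!
= C(3,0)·9! - C(3,1)·8! + C(3,2)·7! - C(3,3)·6!
= 362880 - 120960 + 15120 - 720
= 256320

256320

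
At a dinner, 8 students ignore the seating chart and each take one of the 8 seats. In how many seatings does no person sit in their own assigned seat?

By inclusion-exclusion, !8 = Σ (-1)^k · 8!/k! for k=0..8
= 8! - 8!/1! + 8!/2! - 8!/3! + 8!/4! - 8!/5! + 8!/6! - 8!/7! + 8!/8!
= 40320 - 40320 + 20160 - 6720 + 1680 - 336 + 56 - 8 + 1
= 14833

14833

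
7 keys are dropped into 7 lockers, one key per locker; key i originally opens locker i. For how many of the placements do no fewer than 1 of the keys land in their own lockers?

Sum C(7,i)·!(7-i) for i = 1..7:
  i=1: C(7,1)·!6 = 7·265 = 1855
  i=2: C(7,2)·!5 = 21·44 = 924
  i=3: C(7,3)·!4 = 35·9 = 315
  i=4: C(7,4)·!3 = 35·2 = 70
  i=5: C(7,5)·!2 = 21·1 = 21
  i=6: C(7,6)·!1 = 7·0 = 0
  i=7: C(7,7)·!0 = 1·1 = 1
Total = 3186.

3186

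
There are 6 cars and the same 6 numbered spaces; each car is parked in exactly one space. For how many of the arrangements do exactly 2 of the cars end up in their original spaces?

Choose which 2 of the 6 are fixed: C(6,2) = 15.
The remaining 4 must be deranged: !4 = 9.
Total: 15 × 9 = 135.

135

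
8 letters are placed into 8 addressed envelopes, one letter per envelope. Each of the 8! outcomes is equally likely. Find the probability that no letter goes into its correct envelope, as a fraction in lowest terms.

2119/5760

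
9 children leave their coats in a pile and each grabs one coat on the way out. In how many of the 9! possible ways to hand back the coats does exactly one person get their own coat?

Choose which one of the 9 is fixed: C(9,1) = 9.
The remaining 8 must be deranged: !8 = 14833.
Total: 9 × 14833 = 133497.

133497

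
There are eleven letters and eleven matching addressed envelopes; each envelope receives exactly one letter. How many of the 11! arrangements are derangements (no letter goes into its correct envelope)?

14684570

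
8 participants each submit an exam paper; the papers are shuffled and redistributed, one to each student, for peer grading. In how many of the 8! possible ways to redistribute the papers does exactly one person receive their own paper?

Pick the single fixed position: C(8,1) = 8 ways.
The other 7 form a derangement: !7 = 1854.
Total: 8 × 1854 = 14832.

14832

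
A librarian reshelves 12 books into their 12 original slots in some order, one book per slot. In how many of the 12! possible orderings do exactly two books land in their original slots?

Pick the 2 fixed positions: C(12,2) = 66 ways.
The other 10 form a derangement: !10 = 1334961.
Total: 66 × 1334961 = 88107426.

88107426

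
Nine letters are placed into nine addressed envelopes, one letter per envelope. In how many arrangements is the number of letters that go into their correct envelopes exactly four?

5544

Choose which 4 of the 9 are fixed: C(9,4) = 126.
The remaining 5 must be deranged: !5 = 44.
Total: 126 × 44 = 5544.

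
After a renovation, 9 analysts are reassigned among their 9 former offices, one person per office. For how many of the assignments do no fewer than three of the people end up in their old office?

29143

# with exactly i fixed is C(9,i)·!(9-i); sum over i=3..9:
  i=3: C(9,3)·!6 = 84·265 = 22260
  i=4: C(9,4)·!5 = 126·44 = 5544
  i=5: C(9,5)·!4 = 126·9 = 1134
  i=6: C(9,6)·!3 = 84·2 = 168
  i=7: C(9,7)·!2 = 36·1 = 36
  i=8: C(9,8)·!1 = 9·0 = 0
  i=9: C(9,9)·!0 = 1·1 = 1
Total = 29143.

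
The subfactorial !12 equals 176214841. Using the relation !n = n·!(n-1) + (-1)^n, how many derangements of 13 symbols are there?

!13 = 13·176214841 - 1 = 2290792932.

2290792932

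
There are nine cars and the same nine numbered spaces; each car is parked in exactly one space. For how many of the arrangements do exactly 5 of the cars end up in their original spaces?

Pick the 5 fixed positions: C(9,5) = 126 ways.
The other 4 form a derangement: !4 = 9.
Total: 126 × 9 = 1134.

1134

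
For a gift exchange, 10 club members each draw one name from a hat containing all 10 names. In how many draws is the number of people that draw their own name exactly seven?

240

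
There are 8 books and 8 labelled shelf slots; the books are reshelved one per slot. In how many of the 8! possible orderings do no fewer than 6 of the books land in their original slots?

Sum C(8,i)·!(8-i) for i = 6..8:
  i=6: C(8,6)·!2 = 28·1 = 28
  i=7: C(8,7)·!1 = 8·0 = 0
  i=8: C(8,8)·!0 = 1·1 = 1
Total = 29.

29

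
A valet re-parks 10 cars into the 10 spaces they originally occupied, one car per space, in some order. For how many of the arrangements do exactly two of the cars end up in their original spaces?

Pick the 2 fixed positions: C(10,2) = 45 ways.
The other 8 form a derangement: !8 = 14833.
Total: 45 × 14833 = 667485.

667485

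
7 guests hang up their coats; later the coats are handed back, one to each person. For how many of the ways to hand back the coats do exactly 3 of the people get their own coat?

315

Choose which 3 of the 7 are fixed: C(7,3) = 35.
The remaining 4 must be deranged: !4 = 9.
Total: 35 × 9 = 315.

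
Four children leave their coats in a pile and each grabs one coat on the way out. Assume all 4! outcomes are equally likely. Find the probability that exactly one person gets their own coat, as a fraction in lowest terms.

1/3

Favorable outcomes: C(4,1)·!3 = 4·2 = 8.
Total outcomes: 4! = 24.
Probability = 8/24 = 1/3.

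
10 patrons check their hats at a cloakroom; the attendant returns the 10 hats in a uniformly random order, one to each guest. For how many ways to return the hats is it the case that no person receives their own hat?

The number of derangements of 10 is !10 = Σ_{k=0}^{10} (-1)^k·10!/k!
= 10! - 10!/1! + 10!/2! - 10!/3! + 10!/4! - 10!/5! + 10!/6! - 10!/7! + 10!/8! - 10!/9! + 10!/10!
= 3628800 - 3628800 + 1814400 - 604800 + 151200 - 30240 + 5040 - 720 + 90 - 10 + 1
= 1334961

1334961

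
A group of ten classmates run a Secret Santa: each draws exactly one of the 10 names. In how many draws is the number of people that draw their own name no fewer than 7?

# with exactly i fixed is C(10,i)·!(10-i); sum over i=7..10:
  i=7: C(10,7)·!3 = 120·2 = 240
  i=8: C(10,8)·!2 = 45·1 = 45
  i=9: C(10,9)·!1 = 10·0 = 0
  i=10: C(10,10)·!0 = 1·1 = 1
Total = 286.

286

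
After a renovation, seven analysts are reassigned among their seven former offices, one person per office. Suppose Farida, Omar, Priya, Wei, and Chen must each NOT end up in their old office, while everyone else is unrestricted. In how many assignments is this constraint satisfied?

Let A_j be the event that the j-th constrained one is fixed. By inclusion-exclusion over the 5 events:
Σ_{j=0}^{5} (-1)^j C(5,j)(7-j)!
= C(5,0)·7! - C(5,1)·6! + C(5,2)·5! - C(5,3)·4! + C(5,4)·3! - C(5,5)·2!
= 5040 - 3600 + 1200 - 240 + 30 - 2
= 2428

2428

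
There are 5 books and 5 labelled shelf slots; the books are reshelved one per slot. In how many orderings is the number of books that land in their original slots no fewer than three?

11

Sum C(5,i)·!(5-i) for i = 3..5:
  i=3: C(5,3)·!2 = 10·1 = 10
  i=4: C(5,4)·!1 = 5·0 = 0
  i=5: C(5,5)·!0 = 1·1 = 1
Total = 11.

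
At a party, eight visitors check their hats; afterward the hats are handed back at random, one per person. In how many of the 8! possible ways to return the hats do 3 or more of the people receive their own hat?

3235

Sum C(8,i)·!(8-i) for i = 3..8:
  i=3: C(8,3)·!5 = 56·44 = 2464
  i=4: C(8,4)·!4 = 70·9 = 630
  i=5: C(8,5)·!3 = 56·2 = 112
  i=6: C(8,6)·!2 = 28·1 = 28
  i=7: C(8,7)·!1 = 8·0 = 0
  i=8: C(8,8)·!0 = 1·1 = 1
Total = 3235.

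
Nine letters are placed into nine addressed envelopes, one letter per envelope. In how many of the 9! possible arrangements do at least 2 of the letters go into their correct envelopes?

Sum C(9,i)·!(9-i) for i = 2..9:
  i=2: C(9,2)·!7 = 36·1854 = 66744
  i=3: C(9,3)·!6 = 84·265 = 22260
  i=4: C(9,4)·!5 = 126·44 = 5544
  i=5: C(9,5)·!4 = 126·9 = 1134
  i=6: C(9,6)·!3 = 84·2 = 168
  i=7: C(9,7)·!2 = 36·1 = 36
  i=8: C(9,8)·!1 = 9·0 = 0
  i=9: C(9,9)·!0 = 1·1 = 1
Total = 95887.

95887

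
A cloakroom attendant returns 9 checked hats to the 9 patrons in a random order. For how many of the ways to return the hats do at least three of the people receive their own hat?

# with exactly i fixed is C(9,i)·!(9-i); sum over i=3..9:
  i=3: C(9,3)·!6 = 84·265 = 22260
  i=4: C(9,4)·!5 = 126·44 = 5544
  i=5: C(9,5)·!4 = 126·9 = 1134
  i=6: C(9,6)·!3 = 84·2 = 168
  i=7: C(9,7)·!2 = 36·1 = 36
  i=8: C(9,8)·!1 = 9·0 = 0
  i=9: C(9,9)·!0 = 1·1 = 1
Total = 29143.

29143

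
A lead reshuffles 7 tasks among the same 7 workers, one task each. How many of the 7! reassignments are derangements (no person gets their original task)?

1854

By inclusion-exclusion, !7 = Σ (-1)^k · 7!/k! for k=0..7
= 7! - 7!/1! + 7!/2! - 7!/3! + 7!/4! - 7!/5! + 7!/6! - 7!/7!
= 5040 - 5040 + 2520 - 840 + 210 - 42 + 7 - 1
= 1854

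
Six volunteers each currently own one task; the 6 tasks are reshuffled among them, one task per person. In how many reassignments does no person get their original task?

265

The subfactorial !6 = [6!/e] (nearest integer).
6! = 720, and 720/e ≈ 264.87, so !6 = 265.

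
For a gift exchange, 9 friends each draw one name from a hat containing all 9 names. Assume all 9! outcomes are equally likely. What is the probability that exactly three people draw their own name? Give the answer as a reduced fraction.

Favorable outcomes: C(9,3)·!6 = 84·265 = 22260.
Total outcomes: 9! = 362880.
Probability = 22260/362880 = 53/864.

53/864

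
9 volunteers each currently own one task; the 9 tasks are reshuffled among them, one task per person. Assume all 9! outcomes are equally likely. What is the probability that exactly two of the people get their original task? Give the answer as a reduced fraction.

103/560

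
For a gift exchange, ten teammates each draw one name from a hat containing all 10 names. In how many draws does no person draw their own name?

Use !n = n·!(n-1) + (-1)^n.
!10 = 10·133496 + 1 = 1334961

1334961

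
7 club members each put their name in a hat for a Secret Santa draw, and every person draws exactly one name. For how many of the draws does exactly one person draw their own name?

1855

Pick the single fixed position: C(7,1) = 7 ways.
The other 6 form a derangement: !6 = 265.
Total: 7 × 265 = 1855.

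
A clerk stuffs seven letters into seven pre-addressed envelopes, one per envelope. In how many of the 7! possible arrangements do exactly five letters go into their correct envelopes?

21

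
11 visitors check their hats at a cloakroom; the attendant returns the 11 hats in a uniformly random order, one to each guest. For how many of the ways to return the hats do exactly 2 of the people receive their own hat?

7342280

Pick the 2 fixed positions: C(11,2) = 55 ways.
The remaining 9 must be deranged: !9 = 133496.
Total: 55 × 133496 = 7342280.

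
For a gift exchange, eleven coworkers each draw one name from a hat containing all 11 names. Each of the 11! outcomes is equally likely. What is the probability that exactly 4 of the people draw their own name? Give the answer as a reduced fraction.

Favorable outcomes: C(11,4)·!7 = 330·1854 = 611820.
Total outcomes: 11! = 39916800.
Probability = 611820/39916800 = 103/6720.

103/6720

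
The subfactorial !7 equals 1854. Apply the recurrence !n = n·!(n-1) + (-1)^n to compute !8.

14833

!8 = 8·1854 + 1 = 14833.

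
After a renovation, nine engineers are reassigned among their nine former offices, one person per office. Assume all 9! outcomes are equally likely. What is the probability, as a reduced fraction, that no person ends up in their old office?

16687/45360

Favorable outcomes: !9 = 133496.
Total outcomes: 9! = 362880.
Probability = 133496/362880 = 16687/45360.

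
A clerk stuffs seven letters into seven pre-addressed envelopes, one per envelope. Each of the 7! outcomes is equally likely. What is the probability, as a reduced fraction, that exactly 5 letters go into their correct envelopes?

1/240

Favorable outcomes: C(7,5)·!2 = 21·1 = 21.
Total outcomes: 7! = 5040.
Probability = 21/5040 = 1/240.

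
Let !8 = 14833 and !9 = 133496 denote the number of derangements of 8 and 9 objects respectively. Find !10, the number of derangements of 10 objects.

1334961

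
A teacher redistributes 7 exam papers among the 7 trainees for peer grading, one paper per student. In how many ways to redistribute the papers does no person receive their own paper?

The number of derangements of 7 is !7 = Σ_{k=0}^{7} (-1)^k·7!/k!
= 7! - 7!/1! + 7!/2! - 7!/3! + 7!/4! - 7!/5! + 7!/6! - 7!/7!
= 5040 - 5040 + 2520 - 840 + 210 - 42 + 7 - 1
= 1854

1854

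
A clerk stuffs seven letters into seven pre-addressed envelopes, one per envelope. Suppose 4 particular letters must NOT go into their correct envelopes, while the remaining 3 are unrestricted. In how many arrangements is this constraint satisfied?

2790

Inclusion-exclusion on the 4 forbidden self-matches:
Σ_{j=0}^{4} (-1)^j C(4,j)(7-j)!
= C(4,0)·7! - C(4,1)·6! + C(4,2)·5! - C(4,3)·4! + C(4,4)·3!
= 5040 - 2880 + 720 - 96 + 6
= 2790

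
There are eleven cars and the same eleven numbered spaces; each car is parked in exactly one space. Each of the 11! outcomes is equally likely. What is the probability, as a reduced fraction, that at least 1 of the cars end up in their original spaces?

2523223/3991680

Favorable outcomes: Σ_{i≥1} C(11,i)·!(11-i) = 11·1334961 + 55·133496 + 165·14833 + 330·1854 + 462·265 + 462·44 + 330·9 + 165·2 + 55·1 + 11·0 + 1·1 = 25232230.
Total outcomes: 11! = 39916800.
Probability = 25232230/39916800 = 2523223/3991680.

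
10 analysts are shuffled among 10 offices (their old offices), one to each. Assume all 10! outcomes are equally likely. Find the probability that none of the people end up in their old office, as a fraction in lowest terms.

16481/44800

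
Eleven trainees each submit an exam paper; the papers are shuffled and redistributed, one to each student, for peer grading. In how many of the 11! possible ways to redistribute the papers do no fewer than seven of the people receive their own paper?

# with exactly i fixed is C(11,i)·!(11-i); sum over i=7..11:
  i=7: C(11,7)·!4 = 330·9 = 2970
  i=8: C(11,8)·!3 = 165·2 = 330
  i=9: C(11,9)·!2 = 55·1 = 55
  i=10: C(11,10)·!1 = 11·0 = 0
  i=11: C(11,11)·!0 = 1·1 = 1
Total = 3356.

3356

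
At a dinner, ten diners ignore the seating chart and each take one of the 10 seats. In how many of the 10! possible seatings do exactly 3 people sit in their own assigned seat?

222480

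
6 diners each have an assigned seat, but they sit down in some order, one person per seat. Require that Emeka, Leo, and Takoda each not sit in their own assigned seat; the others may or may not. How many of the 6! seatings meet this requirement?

426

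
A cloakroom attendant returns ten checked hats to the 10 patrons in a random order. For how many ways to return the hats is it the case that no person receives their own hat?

Use !n = (n-1)(!(n-1) + !(n-2)).
!10 = 9·(133496 + 14833) = 9·148329 = 1334961

1334961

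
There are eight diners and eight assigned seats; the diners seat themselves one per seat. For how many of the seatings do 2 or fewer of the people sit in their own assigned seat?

# with exactly i fixed is C(8,i)·!(8-i); sum over i=0..2:
  i=0: C(8,0)·!8 = 1·14833 = 14833
  i=1: C(8,1)·!7 = 8·1854 = 14832
  i=2: C(8,2)·!6 = 28·265 = 7420
Total = 37085.

37085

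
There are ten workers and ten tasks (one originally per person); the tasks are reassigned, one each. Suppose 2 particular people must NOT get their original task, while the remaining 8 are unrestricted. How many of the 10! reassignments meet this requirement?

Let A_j be the event that the j-th constrained one is fixed. By inclusion-exclusion over the 2 events:
Σ_{j=0}^{2} (-1)^j C(2,j)(10-j)!
= C(2,0)·10! - C(2,1)·9! + C(2,2)·8!
= 3628800 - 725760 + 40320
= 2943360

2943360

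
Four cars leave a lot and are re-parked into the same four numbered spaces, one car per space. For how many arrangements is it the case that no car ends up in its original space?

9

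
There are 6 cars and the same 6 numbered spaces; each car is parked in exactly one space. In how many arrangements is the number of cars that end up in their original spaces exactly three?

Choose which 3 of the 6 are fixed: C(6,3) = 20.
The other 3 form a derangement: !3 = 2.
Total: 20 × 2 = 40.

40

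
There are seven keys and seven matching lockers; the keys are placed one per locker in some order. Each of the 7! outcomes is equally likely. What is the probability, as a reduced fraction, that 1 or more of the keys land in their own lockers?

177/280

Favorable outcomes: Σ_{i≥1} C(7,i)·!(7-i) = 7·265 + 21·44 + 35·9 + 35·2 + 21·1 + 7·0 + 1·1 = 3186.
Total outcomes: 7! = 5040.
Probability = 3186/5040 = 177/280.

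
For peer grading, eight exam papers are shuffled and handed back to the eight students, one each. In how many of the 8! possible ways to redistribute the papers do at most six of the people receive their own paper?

# with exactly i fixed is C(8,i)·!(8-i); sum over i=0..6:
  i=0: C(8,0)·!8 = 1·14833 = 14833
  i=1: C(8,1)·!7 = 8·1854 = 14832
  i=2: C(8,2)·!6 = 28·265 = 7420
  i=3: C(8,3)·!5 = 56·44 = 2464
  i=4: C(8,4)·!4 = 70·9 = 630
  i=5: C(8,5)·!3 = 56·2 = 112
  i=6: C(8,6)·!2 = 28·1 = 28
Total = 40319.

40319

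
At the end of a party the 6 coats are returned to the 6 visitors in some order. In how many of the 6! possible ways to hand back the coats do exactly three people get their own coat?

Pick the 3 fixed positions: C(6,3) = 20 ways.
The other 3 form a derangement: !3 = 2.
Total: 20 × 2 = 40.

40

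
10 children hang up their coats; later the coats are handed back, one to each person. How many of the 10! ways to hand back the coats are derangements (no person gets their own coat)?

1334961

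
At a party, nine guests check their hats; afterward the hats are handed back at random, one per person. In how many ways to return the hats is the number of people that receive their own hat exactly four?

5544

Choose which 4 of the 9 are fixed: C(9,4) = 126.
The other 5 form a derangement: !5 = 44.
Total: 126 × 44 = 5544.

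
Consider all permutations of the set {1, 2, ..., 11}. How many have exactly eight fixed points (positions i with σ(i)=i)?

330

Pick the 8 fixed positions: C(11,8) = 165 ways.
The other 3 form a derangement: !3 = 2.
Total: 165 × 2 = 330.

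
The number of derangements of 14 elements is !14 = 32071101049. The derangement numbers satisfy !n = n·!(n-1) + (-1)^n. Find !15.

!15 = 15·32071101049 - 1 = 481066515734.

481066515734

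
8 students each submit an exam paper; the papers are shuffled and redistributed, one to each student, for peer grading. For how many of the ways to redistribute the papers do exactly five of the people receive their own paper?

112

Pick the 5 fixed positions: C(8,5) = 56 ways.
The other 3 form a derangement: !3 = 2.
Total: 56 × 2 = 112.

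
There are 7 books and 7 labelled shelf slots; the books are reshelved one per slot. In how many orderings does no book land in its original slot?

1854

!7 = 7! · Σ_{k=0}^{7} (-1)^k/k!
= 7! - 7!/1! + 7!/2! - 7!/3! + 7!/4! - 7!/5! + 7!/6! - 7!/7!
= 5040 - 5040 + 2520 - 840 + 210 - 42 + 7 - 1
= 1854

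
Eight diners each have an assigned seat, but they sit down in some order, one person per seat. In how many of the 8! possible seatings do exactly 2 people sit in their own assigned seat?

7420

Choose which 2 of the 8 are fixed: C(8,2) = 28.
The remaining 6 must be deranged: !6 = 265.
Total: 28 × 265 = 7420.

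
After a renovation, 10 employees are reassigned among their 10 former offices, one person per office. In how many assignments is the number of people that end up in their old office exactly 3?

Pick the 3 fixed positions: C(10,3) = 120 ways.
The other 7 form a derangement: !7 = 1854.
Total: 120 × 1854 = 222480.

222480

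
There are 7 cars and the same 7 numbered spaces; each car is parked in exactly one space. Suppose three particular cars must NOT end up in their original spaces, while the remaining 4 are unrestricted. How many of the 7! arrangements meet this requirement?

Let A_j be the event that the j-th constrained one is fixed. By inclusion-exclusion over the 3 events:
Σ_{j=0}^{3} (-1)^j C(3,j)(7-j)!
= C(3,0)·7! - C(3,1)·6! + C(3,2)·5! - C(3,3)·4!
= 5040 - 2160 + 360 - 24
= 3216

3216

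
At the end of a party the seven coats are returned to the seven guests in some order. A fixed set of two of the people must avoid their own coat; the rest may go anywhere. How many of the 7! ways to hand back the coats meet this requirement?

3720

Let A_j be the event that the j-th constrained one is fixed. By inclusion-exclusion over the 2 events:
Σ_{j=0}^{2} (-1)^j C(2,j)(7-j)!
= C(2,0)·7! - C(2,1)·6! + C(2,2)·5!
= 5040 - 1440 + 120
= 3720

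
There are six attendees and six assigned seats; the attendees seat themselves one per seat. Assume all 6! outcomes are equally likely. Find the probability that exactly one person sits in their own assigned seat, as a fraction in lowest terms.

Favorable outcomes: C(6,1)·!5 = 6·44 = 264.
Total outcomes: 6! = 720.
Probability = 264/720 = 11/30.

11/30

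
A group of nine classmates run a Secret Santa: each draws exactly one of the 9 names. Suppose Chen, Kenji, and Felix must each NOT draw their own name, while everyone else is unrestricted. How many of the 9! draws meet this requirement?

256320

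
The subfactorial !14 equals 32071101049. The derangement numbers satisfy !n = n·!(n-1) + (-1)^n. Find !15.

481066515734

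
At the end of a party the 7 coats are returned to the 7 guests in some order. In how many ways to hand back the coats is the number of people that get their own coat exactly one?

1855

Choose which one of the 7 is fixed: C(7,1) = 7.
The other 6 form a derangement: !6 = 265.
Total: 7 × 265 = 1855.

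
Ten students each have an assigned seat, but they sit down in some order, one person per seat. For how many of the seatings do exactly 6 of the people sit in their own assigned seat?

1890

Choose which 6 of the 10 are fixed: C(10,6) = 210.
The remaining 4 must be deranged: !4 = 9.
Total: 210 × 9 = 1890.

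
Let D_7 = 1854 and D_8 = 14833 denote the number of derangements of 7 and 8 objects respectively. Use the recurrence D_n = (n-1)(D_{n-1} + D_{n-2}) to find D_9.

D_9 = (9-1)·(D_8 + D_7) = 8·(14833 + 1854) = 8·16687 = 133496.

133496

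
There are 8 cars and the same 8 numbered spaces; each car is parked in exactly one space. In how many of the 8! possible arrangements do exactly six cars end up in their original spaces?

28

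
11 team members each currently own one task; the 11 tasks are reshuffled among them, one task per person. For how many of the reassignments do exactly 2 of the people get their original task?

Pick the 2 fixed positions: C(11,2) = 55 ways.
The remaining 9 must be deranged: !9 = 133496.
Total: 55 × 133496 = 7342280.

7342280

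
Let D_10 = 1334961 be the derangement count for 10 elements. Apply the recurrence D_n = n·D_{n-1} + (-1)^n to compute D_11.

14684570

D_11 = 11·1334961 - 1 = 14684570.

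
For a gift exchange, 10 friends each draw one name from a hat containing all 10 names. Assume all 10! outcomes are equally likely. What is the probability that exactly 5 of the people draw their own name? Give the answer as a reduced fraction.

11/3600

Favorable outcomes: C(10,5)·!5 = 252·44 = 11088.
Total outcomes: 10! = 3628800.
Probability = 11088/3628800 = 11/3600.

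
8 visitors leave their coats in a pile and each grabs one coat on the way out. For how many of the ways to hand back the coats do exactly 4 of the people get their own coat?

630

Pick the 4 fixed positions: C(8,4) = 70 ways.
The other 4 form a derangement: !4 = 9.
Total: 70 × 9 = 630.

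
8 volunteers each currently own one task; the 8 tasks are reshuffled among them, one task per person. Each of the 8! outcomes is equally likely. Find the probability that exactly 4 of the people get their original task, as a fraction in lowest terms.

Favorable outcomes: C(8,4)·!4 = 70·9 = 630.
Total outcomes: 8! = 40320.
Probability = 630/40320 = 1/64.

1/64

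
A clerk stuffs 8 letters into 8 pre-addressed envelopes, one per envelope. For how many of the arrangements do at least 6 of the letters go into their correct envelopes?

29

# with exactly i fixed is C(8,i)·!(8-i); sum over i=6..8:
  i=6: C(8,6)·!2 = 28·1 = 28
  i=7: C(8,7)·!1 = 8·0 = 0
  i=8: C(8,8)·!0 = 1·1 = 1
Total = 29.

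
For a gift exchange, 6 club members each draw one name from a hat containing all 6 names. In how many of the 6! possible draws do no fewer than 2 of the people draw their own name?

191

Sum C(6,i)·!(6-i) for i = 2..6:
  i=2: C(6,2)·!4 = 15·9 = 135
  i=3: C(6,3)·!3 = 20·2 = 40
  i=4: C(6,4)·!2 = 15·1 = 15
  i=5: C(6,5)·!1 = 6·0 = 0
  i=6: C(6,6)·!0 = 1·1 = 1
Total = 191.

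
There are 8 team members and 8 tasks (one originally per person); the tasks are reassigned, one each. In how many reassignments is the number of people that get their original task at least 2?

10655

Sum C(8,i)·!(8-i) for i = 2..8:
  i=2: C(8,2)·!6 = 28·265 = 7420
  i=3: C(8,3)·!5 = 56·44 = 2464
  i=4: C(8,4)·!4 = 70·9 = 630
  i=5: C(8,5)·!3 = 56·2 = 112
  i=6: C(8,6)·!2 = 28·1 = 28
  i=7: C(8,7)·!1 = 8·0 = 0
  i=8: C(8,8)·!0 = 1·1 = 1
Total = 10655.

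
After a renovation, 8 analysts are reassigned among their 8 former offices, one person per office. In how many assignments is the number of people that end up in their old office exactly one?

14832

Choose which one of the 8 is fixed: C(8,1) = 8.
The other 7 form a derangement: !7 = 1854.
Total: 8 × 1854 = 14832.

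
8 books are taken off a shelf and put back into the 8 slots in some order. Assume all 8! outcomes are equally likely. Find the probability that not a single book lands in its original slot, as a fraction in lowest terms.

Favorable outcomes: !8 = 14833.
Total outcomes: 8! = 40320.
Probability = 14833/40320 = 2119/5760.

2119/5760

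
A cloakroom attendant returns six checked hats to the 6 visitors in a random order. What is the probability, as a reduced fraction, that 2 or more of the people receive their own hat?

191/720

Favorable outcomes: Σ_{i≥2} C(6,i)·!(6-i) = 15·9 + 20·2 + 15·1 + 6·0 + 1·1 = 191.
Total outcomes: 6! = 720.
Probability = 191/720 = 191/720.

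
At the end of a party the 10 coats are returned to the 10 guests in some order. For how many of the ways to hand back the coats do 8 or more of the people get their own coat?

46

# with exactly i fixed is C(10,i)·!(10-i); sum over i=8..10:
  i=8: C(10,8)·!2 = 45·1 = 45
  i=9: C(10,9)·!1 = 10·0 = 0
  i=10: C(10,10)·!0 = 1·1 = 1
Total = 46.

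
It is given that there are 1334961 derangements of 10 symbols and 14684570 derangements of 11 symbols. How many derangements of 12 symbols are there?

176214841

D_12 = (12-1)·(D_11 + D_10) = 11·(14684570 + 1334961) = 11·16019531 = 176214841.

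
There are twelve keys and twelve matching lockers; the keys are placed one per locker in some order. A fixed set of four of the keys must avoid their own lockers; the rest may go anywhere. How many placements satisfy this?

Let A_j be the event that the j-th constrained one is fixed. By inclusion-exclusion over the 4 events:
Σ_{j=0}^{4} (-1)^j C(4,j)(12-j)!
= C(4,0)·12! - C(4,1)·11! + C(4,2)·10! - C(4,3)·9! + C(4,4)·8!
= 479001600 - 159667200 + 21772800 - 1451520 + 40320
= 339696000

339696000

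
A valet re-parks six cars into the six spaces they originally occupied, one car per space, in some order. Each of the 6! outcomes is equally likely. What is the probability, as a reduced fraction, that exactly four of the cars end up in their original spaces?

Favorable outcomes: C(6,4)·!2 = 15·1 = 15.
Total outcomes: 6! = 720.
Probability = 15/720 = 1/48.

1/48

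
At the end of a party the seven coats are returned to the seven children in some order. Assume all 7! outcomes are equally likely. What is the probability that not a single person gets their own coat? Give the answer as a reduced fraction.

103/280

Favorable outcomes: !7 = 1854.
Total outcomes: 7! = 5040.
Probability = 1854/5040 = 103/280.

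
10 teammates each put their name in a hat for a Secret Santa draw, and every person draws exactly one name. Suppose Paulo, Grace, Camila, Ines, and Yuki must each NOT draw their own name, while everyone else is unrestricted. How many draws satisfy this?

2170680

Inclusion-exclusion on the 5 forbidden self-matches:
Σ_{j=0}^{5} (-1)^j C(5,j)(10-j)!
= C(5,0)·10! - C(5,1)·9! + C(5,2)·8! - C(5,3)·7! + C(5,4)·6! - C(5,5)·5!
= 3628800 - 1814400 + 403200 - 50400 + 3600 - 120
= 2170680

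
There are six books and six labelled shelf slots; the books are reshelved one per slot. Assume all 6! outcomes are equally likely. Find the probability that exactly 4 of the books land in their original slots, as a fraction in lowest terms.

1/48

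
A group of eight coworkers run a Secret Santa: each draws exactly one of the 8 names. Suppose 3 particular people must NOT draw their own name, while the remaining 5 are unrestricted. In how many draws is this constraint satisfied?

27240

Let A_j be the event that the j-th constrained one is fixed. By inclusion-exclusion over the 3 events:
Σ_{j=0}^{3} (-1)^j C(3,j)(8-j)!
= C(3,0)·8! - C(3,1)·7! + C(3,2)·6! - C(3,3)·5!
= 40320 - 15120 + 2160 - 120
= 27240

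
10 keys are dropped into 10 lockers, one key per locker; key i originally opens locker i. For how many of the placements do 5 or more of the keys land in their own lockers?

13264

# with exactly i fixed is C(10,i)·!(10-i); sum over i=5..10:
  i=5: C(10,5)·!5 = 252·44 = 11088
  i=6: C(10,6)·!4 = 210·9 = 1890
  i=7: C(10,7)·!3 = 120·2 = 240
  i=8: C(10,8)·!2 = 45·1 = 45
  i=9: C(10,9)·!1 = 10·0 = 0
  i=10: C(10,10)·!0 = 1·1 = 1
Total = 13264.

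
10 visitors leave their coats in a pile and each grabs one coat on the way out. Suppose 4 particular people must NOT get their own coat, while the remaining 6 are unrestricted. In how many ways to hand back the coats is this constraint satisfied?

Inclusion-exclusion on the 4 forbidden self-matches:
Σ_{j=0}^{4} (-1)^j C(4,j)(10-j)!
= C(4,0)·10! - C(4,1)·9! + C(4,2)·8! - C(4,3)·7! + C(4,4)·6!
= 3628800 - 1451520 + 241920 - 20160 + 720
= 2399760

2399760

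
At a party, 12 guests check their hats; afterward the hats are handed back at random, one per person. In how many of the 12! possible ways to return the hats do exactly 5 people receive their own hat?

1468368

Pick the 5 fixed positions: C(12,5) = 792 ways.
The other 7 form a derangement: !7 = 1854.
Total: 792 × 1854 = 1468368.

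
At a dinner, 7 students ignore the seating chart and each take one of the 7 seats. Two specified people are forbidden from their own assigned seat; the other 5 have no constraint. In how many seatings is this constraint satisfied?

3720

Let A_j be the event that the j-th constrained one is fixed. By inclusion-exclusion over the 2 events:
Σ_{j=0}^{2} (-1)^j C(2,j)(7-j)!
= C(2,0)·7! - C(2,1)·6! + C(2,2)·5!
= 5040 - 1440 + 120
= 3720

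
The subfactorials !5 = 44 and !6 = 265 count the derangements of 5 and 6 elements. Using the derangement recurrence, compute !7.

!7 = (7-1)·(!6 + !5) = 6·(265 + 44) = 6·309 = 1854.

1854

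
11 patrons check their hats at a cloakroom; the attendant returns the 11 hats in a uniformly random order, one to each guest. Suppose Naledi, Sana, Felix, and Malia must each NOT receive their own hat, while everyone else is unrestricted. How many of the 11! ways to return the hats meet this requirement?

27422640

Inclusion-exclusion on the 4 forbidden self-matches:
Σ_{j=0}^{4} (-1)^j C(4,j)(11-j)!
= C(4,0)·11! - C(4,1)·10! + C(4,2)·9! - C(4,3)·8! + C(4,4)·7!
= 39916800 - 14515200 + 2177280 - 161280 + 5040
= 27422640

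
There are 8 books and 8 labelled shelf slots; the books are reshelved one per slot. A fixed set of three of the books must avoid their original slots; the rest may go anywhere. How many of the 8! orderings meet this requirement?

27240

Let A_j be the event that the j-th constrained one is fixed. By inclusion-exclusion over the 3 events:
Σ_{j=0}^{3} (-1)^j C(3,j)(8-j)!
= C(3,0)·8! - C(3,1)·7! + C(3,2)·6! - C(3,3)·5!
= 40320 - 15120 + 2160 - 120
= 27240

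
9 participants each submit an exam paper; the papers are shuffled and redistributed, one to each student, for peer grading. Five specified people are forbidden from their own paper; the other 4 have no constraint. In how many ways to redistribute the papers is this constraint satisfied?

Let A_j be the event that the j-th constrained one is fixed. By inclusion-exclusion over the 5 events:
Σ_{j=0}^{5} (-1)^j C(5,j)(9-j)!
= C(5,0)·9! - C(5,1)·8! + C(5,2)·7! - C(5,3)·6! + C(5,4)·5! - C(5,5)·4!
= 362880 - 201600 + 50400 - 7200 + 600 - 24
= 205056

205056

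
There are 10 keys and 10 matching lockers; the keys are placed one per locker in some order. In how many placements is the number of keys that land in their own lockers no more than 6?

3628514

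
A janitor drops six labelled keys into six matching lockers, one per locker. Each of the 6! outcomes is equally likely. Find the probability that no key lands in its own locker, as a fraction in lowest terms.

53/144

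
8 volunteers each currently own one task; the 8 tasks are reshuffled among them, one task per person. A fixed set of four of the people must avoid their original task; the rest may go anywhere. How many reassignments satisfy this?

Let A_j be the event that the j-th constrained one is fixed. By inclusion-exclusion over the 4 events:
Σ_{j=0}^{4} (-1)^j C(4,j)(8-j)!
= C(4,0)·8! - C(4,1)·7! + C(4,2)·6! - C(4,3)·5! + C(4,4)·4!
= 40320 - 20160 + 4320 - 480 + 24
= 24024

24024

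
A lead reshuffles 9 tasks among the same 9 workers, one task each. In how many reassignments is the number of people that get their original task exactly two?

66744

Pick the 2 fixed positions: C(9,2) = 36 ways.
The other 7 form a derangement: !7 = 1854.
Total: 36 × 1854 = 66744.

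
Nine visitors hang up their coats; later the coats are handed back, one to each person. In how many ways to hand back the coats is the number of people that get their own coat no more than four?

361541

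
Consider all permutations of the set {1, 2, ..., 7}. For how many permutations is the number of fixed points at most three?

4948

# with exactly i fixed is C(7,i)·!(7-i); sum over i=0..3:
  i=0: C(7,0)·!7 = 1·1854 = 1854
  i=1: C(7,1)·!6 = 7·265 = 1855
  i=2: C(7,2)·!5 = 21·44 = 924
  i=3: C(7,3)·!4 = 35·9 = 315
Total = 4948.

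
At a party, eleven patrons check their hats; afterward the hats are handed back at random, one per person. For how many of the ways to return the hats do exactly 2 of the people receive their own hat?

7342280

Pick the 2 fixed positions: C(11,2) = 55 ways.
The other 9 form a derangement: !9 = 133496.
Total: 55 × 133496 = 7342280.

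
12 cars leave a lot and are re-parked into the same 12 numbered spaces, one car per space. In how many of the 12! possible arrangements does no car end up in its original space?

The subfactorial !12 = [12!/e] (nearest integer).
12! = 479001600, and 479001600/e ≈ 176214840.93, so !12 = 176214841.

176214841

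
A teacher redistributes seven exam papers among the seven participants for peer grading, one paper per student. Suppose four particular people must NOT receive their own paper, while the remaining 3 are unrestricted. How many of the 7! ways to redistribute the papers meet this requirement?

2790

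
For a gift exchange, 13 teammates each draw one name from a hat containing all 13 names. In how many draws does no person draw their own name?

2290792932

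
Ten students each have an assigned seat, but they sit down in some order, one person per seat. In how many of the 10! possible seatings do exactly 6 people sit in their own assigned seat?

1890

Choose which 6 of the 10 are fixed: C(10,6) = 210.
The other 4 form a derangement: !4 = 9.
Total: 210 × 9 = 1890.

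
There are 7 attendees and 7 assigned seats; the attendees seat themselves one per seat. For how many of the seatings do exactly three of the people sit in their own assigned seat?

Pick the 3 fixed positions: C(7,3) = 35 ways.
The other 4 form a derangement: !4 = 9.
Total: 35 × 9 = 315.

315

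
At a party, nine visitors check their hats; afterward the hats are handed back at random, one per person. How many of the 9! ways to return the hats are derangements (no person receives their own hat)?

133496

The subfactorial !9 = [9!/e] (nearest integer).
9! = 362880, and 362880/e ≈ 133496.09, so !9 = 133496.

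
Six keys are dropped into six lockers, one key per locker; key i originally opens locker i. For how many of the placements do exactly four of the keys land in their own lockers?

Pick the 4 fixed positions: C(6,4) = 15 ways.
The remaining 2 must be deranged: !2 = 1.
Total: 15 × 1 = 15.

15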